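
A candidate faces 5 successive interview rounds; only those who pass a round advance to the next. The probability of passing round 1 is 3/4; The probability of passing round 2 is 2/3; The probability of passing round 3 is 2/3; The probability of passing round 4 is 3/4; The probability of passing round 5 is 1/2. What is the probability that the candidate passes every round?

1/8

Each stage is reached only if all earlier stages succeed, so
P = 3/4 × 2/3 × 2/3 × 3/4 × 1/2 = 36/288 = 1/8.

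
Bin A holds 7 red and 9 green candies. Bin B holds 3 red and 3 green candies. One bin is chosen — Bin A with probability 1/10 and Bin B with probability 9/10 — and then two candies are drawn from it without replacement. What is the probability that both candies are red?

79/400

From Bin A: P(both red) = (7/16)(6/15) = 7/40.
From Bin B: P(both red) = (3/6)(2/5) = 1/5.
Total probability = (1/10)(7/40) + (9/10)(1/5) = 79/400.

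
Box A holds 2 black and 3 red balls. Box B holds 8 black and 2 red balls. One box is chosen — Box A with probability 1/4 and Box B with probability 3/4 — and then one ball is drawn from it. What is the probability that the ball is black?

7/10

From Box A: P(black) = 2/5.
From Box B: P(black) = 8/10.
Total probability = (1/4)(2/5) + (3/4)(8/10) = 7/10.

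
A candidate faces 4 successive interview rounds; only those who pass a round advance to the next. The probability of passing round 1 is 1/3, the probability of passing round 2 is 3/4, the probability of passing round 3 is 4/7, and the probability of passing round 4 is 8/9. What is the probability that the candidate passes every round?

Each stage is reached only if all earlier stages succeed, so
P = 1/3 × 3/4 × 4/7 × 8/9 = 96/756 = 8/63.

8/63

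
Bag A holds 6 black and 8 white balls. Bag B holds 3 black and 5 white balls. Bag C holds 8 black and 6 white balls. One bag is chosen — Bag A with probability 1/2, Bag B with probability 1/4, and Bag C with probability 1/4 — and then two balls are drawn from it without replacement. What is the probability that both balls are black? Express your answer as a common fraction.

From Bag A: P(both black) = (6/14)(5/13) = 15/91.
From Bag B: P(both black) = (3/8)(2/7) = 3/28.
From Bag C: P(both black) = (8/14)(7/13) = 4/13.
Total probability = (1/2)(15/91) + (1/4)(3/28) + (1/4)(4/13) = 271/1456.

271/1456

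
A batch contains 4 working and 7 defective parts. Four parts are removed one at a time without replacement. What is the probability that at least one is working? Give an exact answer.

P(no working) = 7/11 × 6/10 × 5/9 × 4/8 = 840/7920 = 7/66.
P(at least one) = 1 − 7/66 = 59/66.

59/66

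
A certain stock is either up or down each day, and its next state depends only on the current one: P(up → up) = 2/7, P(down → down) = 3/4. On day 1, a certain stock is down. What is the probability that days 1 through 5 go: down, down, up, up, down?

Day 1 is given. For each transition, use the conditional probability from the current state:
P(down | down) = 3/4; P(up | down) = 1/4; P(up | up) = 2/7; P(down | up) = 5/7.
P = 3/4 × 1/4 × 2/7 × 5/7 = 30/784 = 15/392.

15/392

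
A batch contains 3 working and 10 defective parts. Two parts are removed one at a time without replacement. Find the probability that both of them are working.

1/26

P(all working) = 3/13 × 2/12 = 6/156 = 1/26.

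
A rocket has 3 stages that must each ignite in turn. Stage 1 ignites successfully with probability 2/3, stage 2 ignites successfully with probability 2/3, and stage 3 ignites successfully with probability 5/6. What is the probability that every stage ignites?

10/27

The events are sequential, so multiply the conditional probabilities:
P = 2/3 × 2/3 × 5/6 = 20/54 = 10/27.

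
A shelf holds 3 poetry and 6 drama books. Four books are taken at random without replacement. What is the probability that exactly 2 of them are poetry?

5/14

One ordering (poetry drawn first) has probability 3/9 × 2/8 × 6/7 × 5/6 = 180/3024 = 5/84.
There are C(4,2) = 6 such orderings, each equally likely, so P = 6 × 5/84 = 5/14.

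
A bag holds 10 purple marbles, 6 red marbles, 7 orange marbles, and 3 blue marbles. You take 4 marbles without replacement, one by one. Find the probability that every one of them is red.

3/2990

P(every draw is red) = 6/26 × 5/25 × 4/24 × 3/23 = 360/358800 = 3/2990.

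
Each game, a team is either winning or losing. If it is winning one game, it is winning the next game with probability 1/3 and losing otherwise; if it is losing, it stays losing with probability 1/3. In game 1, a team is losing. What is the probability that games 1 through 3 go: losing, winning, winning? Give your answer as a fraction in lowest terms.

2/9

Game 1 is given. For each transition, use the conditional probability from the current state:
P(winning | losing) = 2/3; P(winning | winning) = 1/3.
P = 2/3 × 1/3 = 2/9.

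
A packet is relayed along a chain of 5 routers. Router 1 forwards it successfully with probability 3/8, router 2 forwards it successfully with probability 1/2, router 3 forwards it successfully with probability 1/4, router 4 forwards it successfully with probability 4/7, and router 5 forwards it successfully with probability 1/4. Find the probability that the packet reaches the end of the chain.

Multiplying along the chain,
P = 3/8 × 1/2 × 1/4 × 4/7 × 1/4 = 12/1792 = 3/448.

3/448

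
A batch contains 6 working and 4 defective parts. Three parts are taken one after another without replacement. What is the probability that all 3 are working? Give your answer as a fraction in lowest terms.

P(every draw is working) = 6/10 × 5/9 × 4/8 = 120/720 = 1/6.

1/6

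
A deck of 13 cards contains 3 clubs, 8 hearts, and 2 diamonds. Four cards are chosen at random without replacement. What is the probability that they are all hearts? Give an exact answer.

14/143

P(every draw is a heart) = 8/13 × 7/12 × 6/11 × 5/10 = 1680/17160 = 14/143.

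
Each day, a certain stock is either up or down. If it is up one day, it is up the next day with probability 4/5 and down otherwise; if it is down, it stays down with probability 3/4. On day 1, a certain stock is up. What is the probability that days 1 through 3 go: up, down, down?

Day 1 is given. For each transition, use the conditional probability from the current state:
P(down | up) = 1/5; P(down | down) = 3/4.
P = 1/5 × 3/4 = 3/20.

3/20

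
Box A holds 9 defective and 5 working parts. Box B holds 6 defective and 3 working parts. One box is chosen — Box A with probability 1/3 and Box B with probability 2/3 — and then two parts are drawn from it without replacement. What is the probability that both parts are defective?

671/1638

From Box A: P(both defective) = (9/14)(8/13) = 36/91.
From Box B: P(both defective) = (6/9)(5/8) = 5/12.
Total probability = (1/3)(36/91) + (2/3)(5/12) = 671/1638.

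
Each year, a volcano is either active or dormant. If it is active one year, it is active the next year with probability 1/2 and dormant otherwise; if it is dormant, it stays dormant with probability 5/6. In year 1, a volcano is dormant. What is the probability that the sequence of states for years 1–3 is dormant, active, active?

1/12

Year 1 is given. For each transition, use the conditional probability from the current state:
P(active | dormant) = 1/6; P(active | active) = 1/2.
P = 1/6 × 1/2 = 1/12.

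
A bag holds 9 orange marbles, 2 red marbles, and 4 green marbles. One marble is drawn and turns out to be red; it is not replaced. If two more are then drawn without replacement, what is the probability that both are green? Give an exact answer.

After the first draw, 4 of the remaining 14 marbles are green.
P = 4/14 × 3/13 = 12/182 = 6/91.

6/91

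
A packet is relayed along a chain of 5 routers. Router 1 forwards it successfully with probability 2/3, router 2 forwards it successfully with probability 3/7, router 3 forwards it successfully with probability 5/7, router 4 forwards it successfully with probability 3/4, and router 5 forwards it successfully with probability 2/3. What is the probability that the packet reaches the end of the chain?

Each stage is reached only if all earlier stages succeed, so
P = 2/3 × 3/7 × 5/7 × 3/4 × 2/3 = 180/1764 = 5/49.

5/49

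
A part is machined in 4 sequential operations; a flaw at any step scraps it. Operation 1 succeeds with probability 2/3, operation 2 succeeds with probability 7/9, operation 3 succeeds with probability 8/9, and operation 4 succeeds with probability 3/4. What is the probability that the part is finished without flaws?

Multiplying along the chain,
P = 2/3 × 7/9 × 8/9 × 3/4 = 336/972 = 28/81.

28/81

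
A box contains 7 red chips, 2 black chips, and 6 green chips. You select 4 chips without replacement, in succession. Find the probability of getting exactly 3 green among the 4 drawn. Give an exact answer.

12/91

One ordering (green drawn first) has probability 6/15 × 5/14 × 4/13 × 9/12 = 1080/32760 = 3/91.
There are C(4,3) = 4 such orderings, each equally likely, so P = 4 × 3/91 = 12/91.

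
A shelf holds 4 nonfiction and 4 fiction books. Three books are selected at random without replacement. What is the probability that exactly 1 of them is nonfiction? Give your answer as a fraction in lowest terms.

One ordering (nonfiction drawn first) has probability 4/8 × 4/7 × 3/6 = 48/336 = 1/7.
There are C(3,1) = 3 such orderings, each equally likely, so P = 3 × 1/7 = 3/7.

3/7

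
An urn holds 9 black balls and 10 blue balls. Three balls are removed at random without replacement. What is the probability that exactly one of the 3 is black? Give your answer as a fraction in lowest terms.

135/323

One ordering (black drawn first) has probability 9/19 × 10/18 × 9/17 = 810/5814 = 45/323.
There are C(3,1) = 3 such orderings, each equally likely, so P = 3 × 45/323 = 135/323.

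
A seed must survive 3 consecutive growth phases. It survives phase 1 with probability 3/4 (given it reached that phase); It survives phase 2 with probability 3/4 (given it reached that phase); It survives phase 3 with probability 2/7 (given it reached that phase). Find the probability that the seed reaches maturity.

9/56

Multiplying along the chain,
P = 3/4 × 3/4 × 2/7 = 18/112 = 9/56.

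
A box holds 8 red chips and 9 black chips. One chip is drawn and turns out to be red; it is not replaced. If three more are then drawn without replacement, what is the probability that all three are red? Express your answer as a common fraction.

With the first chip removed, 7 red remain out of 16.
P = 7/16 × 6/15 × 5/14 = 210/3360 = 1/16.

1/16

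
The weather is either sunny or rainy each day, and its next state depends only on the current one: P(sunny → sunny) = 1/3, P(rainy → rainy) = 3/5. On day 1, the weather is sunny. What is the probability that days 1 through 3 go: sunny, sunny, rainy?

Day 1 is given. For each transition, use the conditional probability from the current state:
P(sunny | sunny) = 1/3; P(rainy | sunny) = 2/3.
P = 1/3 × 2/3 = 2/9.

2/9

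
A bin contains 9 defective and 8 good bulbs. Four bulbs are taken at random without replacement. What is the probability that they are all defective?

P = 9/17 × 8/16 × 7/15 × 6/14 = 3024/57120 = 9/170.

9/170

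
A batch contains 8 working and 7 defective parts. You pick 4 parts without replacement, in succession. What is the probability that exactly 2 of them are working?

28/65

One ordering (working drawn first) has probability 8/15 × 7/14 × 7/13 × 6/12 = 2352/32760 = 14/195.
There are C(4,2) = 6 such orderings, each equally likely, so P = 6 × 14/195 = 28/65.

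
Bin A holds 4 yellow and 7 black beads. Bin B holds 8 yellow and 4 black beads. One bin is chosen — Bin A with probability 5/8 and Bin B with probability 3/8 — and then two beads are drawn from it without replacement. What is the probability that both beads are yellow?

From Bin A: P(both yellow) = (4/11)(3/10) = 6/55.
From Bin B: P(both yellow) = (8/12)(7/11) = 14/33.
Total probability = (5/8)(6/55) + (3/8)(14/33) = 5/22.

5/22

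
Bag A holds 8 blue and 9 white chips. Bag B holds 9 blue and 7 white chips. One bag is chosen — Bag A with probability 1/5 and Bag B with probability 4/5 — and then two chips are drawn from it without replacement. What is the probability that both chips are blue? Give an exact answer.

239/850

From Bag A: P(both blue) = (8/17)(7/16) = 7/34.
From Bag B: P(both blue) = (9/16)(8/15) = 3/10.
Total probability = (1/5)(7/34) + (4/5)(3/10) = 239/850.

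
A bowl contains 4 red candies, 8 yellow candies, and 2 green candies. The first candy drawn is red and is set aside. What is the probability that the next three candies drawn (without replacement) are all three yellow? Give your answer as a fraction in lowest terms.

28/143

After the first draw, 8 of the remaining 13 candies are yellow.
P = 8/13 × 7/12 × 6/11 = 336/1716 = 28/143.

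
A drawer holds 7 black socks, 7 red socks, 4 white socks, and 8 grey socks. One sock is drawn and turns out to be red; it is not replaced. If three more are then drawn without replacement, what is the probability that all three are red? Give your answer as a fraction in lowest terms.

1/115

With the first sock removed, 6 red remain out of 25.
P = 6/25 × 5/24 × 4/23 = 120/13800 = 1/115.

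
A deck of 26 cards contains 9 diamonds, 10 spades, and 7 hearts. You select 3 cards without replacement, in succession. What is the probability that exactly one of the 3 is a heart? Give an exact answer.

1197/2600

One ordering (a heart drawn first) has probability 7/26 × 19/25 × 18/24 = 2394/15600 = 399/2600.
There are C(3,1) = 3 such orderings, each equally likely, so P = 3 × 399/2600 = 1197/2600.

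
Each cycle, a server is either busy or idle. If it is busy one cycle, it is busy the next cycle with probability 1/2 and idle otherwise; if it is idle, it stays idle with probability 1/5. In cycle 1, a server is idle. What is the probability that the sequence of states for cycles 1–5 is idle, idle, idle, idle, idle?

1/625

Cycle 1 is given. For each transition, use the conditional probability from the current state:
P(idle | idle) = 1/5; P(idle | idle) = 1/5; P(idle | idle) = 1/5; P(idle | idle) = 1/5.
P = 1/5 × 1/5 × 1/5 × 1/5 = 1/625.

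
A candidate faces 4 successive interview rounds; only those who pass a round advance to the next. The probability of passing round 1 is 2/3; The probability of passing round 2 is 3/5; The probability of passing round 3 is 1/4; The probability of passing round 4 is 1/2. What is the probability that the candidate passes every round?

The events are sequential, so multiply the conditional probabilities:
P = 2/3 × 3/5 × 1/4 × 1/2 = 6/120 = 1/20.

1/20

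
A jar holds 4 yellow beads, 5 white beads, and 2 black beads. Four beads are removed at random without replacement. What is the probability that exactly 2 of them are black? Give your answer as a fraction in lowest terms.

One ordering (black drawn first) has probability 2/11 × 1/10 × 9/9 × 8/8 = 144/7920 = 1/55.
There are C(4,2) = 6 such orderings, each equally likely, so P = 6 × 1/55 = 6/55.

6/55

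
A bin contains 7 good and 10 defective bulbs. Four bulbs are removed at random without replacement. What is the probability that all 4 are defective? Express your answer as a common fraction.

3/34

P(every draw is defective) = 10/17 × 9/16 × 8/15 × 7/14 = 5040/57120 = 3/34.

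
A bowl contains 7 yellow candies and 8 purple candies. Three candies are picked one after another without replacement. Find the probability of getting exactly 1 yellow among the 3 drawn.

28/65

One ordering (yellow drawn first) has probability 7/15 × 8/14 × 7/13 = 392/2730 = 28/195.
There are C(3,1) = 3 such orderings, each equally likely, so P = 3 × 28/195 = 28/65.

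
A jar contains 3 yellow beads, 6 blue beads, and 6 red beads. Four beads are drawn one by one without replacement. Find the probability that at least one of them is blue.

59/65

P(no blue) = 9/15 × 8/14 × 7/13 × 6/12 = 3024/32760 = 6/65.
P(at least one) = 1 − 6/65 = 59/65.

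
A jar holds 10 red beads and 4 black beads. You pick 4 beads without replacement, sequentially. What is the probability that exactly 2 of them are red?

270/1001

One ordering (red drawn first) has probability 10/14 × 9/13 × 4/12 × 3/11 = 1080/24024 = 45/1001.
There are C(4,2) = 6 such orderings, each equally likely, so P = 6 × 45/1001 = 270/1001.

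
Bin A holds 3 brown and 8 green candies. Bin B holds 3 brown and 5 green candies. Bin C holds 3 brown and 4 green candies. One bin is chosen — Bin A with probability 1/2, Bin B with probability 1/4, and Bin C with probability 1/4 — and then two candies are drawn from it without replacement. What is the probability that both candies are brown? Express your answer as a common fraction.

79/880

From Bin A: P(both brown) = (3/11)(2/10) = 3/55.
From Bin B: P(both brown) = (3/8)(2/7) = 3/28.
From Bin C: P(both brown) = (3/7)(2/6) = 1/7.
Total probability = (1/2)(3/55) + (1/4)(3/28) + (1/4)(1/7) = 79/880.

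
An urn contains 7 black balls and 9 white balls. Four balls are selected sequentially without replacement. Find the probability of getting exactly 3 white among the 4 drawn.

21/65

One ordering (white drawn first) has probability 9/16 × 8/15 × 7/14 × 7/13 = 3528/43680 = 21/260.
There are C(4,3) = 4 such orderings, each equally likely, so P = 4 × 21/260 = 21/65.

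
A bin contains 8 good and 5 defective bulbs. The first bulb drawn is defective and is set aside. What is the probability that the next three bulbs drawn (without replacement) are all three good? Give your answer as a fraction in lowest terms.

After the first draw, 8 of the remaining 12 bulbs are good.
P = 8/12 × 7/11 × 6/10 = 336/1320 = 14/55.

14/55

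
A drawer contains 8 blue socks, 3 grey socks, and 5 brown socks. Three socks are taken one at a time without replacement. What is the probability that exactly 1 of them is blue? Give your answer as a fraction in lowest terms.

One ordering (blue drawn first) has probability 8/16 × 8/15 × 7/14 = 448/3360 = 2/15.
There are C(3,1) = 3 such orderings, each equally likely, so P = 3 × 2/15 = 2/5.

2/5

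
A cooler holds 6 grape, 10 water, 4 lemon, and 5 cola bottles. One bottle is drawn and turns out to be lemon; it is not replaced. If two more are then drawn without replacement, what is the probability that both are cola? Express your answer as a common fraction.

5/138

With the first bottle removed, 5 cola remain out of 24.
P = 5/24 × 4/23 = 20/552 = 5/138.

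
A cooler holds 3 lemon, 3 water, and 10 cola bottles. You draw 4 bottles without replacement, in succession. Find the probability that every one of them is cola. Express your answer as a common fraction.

3/26

P(all cola) = 10/16 × 9/15 × 8/14 × 7/13 = 5040/43680 = 3/26.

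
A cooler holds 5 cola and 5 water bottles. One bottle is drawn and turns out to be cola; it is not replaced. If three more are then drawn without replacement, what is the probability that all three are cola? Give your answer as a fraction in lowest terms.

After the first draw, 4 of the remaining 9 bottles are cola.
P = 4/9 × 3/8 × 2/7 = 24/504 = 1/21.

1/21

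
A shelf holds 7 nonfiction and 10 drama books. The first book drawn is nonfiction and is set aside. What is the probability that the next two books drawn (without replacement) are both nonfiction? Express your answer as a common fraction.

1/8

After the first draw, 6 of the remaining 16 books are nonfiction.
P = 6/16 × 5/15 = 30/240 = 1/8.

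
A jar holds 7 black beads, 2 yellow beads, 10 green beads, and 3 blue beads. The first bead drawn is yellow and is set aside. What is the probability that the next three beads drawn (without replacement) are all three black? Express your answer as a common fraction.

1/38

With the first bead removed, 7 black remain out of 21.
P = 7/21 × 6/20 × 5/19 = 210/7980 = 1/38.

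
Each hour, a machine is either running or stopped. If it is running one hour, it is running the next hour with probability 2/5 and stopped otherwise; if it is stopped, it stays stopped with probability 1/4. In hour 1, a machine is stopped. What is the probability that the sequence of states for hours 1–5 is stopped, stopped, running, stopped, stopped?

Hour 1 is given. For each transition, use the conditional probability from the current state:
P(stopped | stopped) = 1/4; P(running | stopped) = 3/4; P(stopped | running) = 3/5; P(stopped | stopped) = 1/4.
P = 1/4 × 3/4 × 3/5 × 1/4 = 9/320.

9/320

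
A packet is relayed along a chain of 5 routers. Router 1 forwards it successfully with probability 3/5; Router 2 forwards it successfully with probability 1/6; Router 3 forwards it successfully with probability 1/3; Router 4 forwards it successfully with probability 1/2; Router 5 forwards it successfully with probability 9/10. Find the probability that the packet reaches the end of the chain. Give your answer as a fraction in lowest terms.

3/200

Multiplying along the chain,
P = 3/5 × 1/6 × 1/3 × 1/2 × 9/10 = 27/1800 = 3/200.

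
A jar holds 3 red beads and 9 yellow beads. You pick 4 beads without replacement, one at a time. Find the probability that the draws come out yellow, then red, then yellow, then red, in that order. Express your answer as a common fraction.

Chain rule:
P = 9/12 × 3/11 × 8/10 × 2/9 = 432/11880 = 2/55.

2/55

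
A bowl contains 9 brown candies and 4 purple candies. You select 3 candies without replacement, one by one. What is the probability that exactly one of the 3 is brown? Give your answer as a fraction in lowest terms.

One ordering (brown drawn first) has probability 9/13 × 4/12 × 3/11 = 108/1716 = 9/143.
There are C(3,1) = 3 such orderings, each equally likely, so P = 3 × 9/143 = 27/143.

27/143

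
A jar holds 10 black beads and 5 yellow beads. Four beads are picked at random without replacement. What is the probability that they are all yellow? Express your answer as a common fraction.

P(every draw is yellow) = 5/15 × 4/14 × 3/13 × 2/12 = 120/32760 = 1/273.

1/273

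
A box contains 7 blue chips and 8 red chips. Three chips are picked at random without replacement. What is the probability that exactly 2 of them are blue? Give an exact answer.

One ordering (blue drawn first) has probability 7/15 × 6/14 × 8/13 = 336/2730 = 8/65.
There are C(3,2) = 3 such orderings, each equally likely, so P = 3 × 8/65 = 24/65.

24/65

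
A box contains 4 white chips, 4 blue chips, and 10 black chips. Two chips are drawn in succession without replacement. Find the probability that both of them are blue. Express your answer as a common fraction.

2/51

P = 4/18 × 3/17 = 12/306 = 2/51.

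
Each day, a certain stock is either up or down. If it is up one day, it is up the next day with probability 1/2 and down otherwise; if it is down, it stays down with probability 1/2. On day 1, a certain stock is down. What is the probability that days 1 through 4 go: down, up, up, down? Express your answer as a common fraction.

Day 1 is given. For each transition, use the conditional probability from the current state:
P(up | down) = 1/2; P(up | up) = 1/2; P(down | up) = 1/2.
P = 1/2 × 1/2 × 1/2 = 1/8.

1/8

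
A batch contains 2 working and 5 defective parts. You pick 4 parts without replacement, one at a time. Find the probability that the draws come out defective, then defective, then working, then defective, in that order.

1/7

Chain rule:
P = 5/7 × 4/6 × 2/5 × 3/4 = 120/840 = 1/7.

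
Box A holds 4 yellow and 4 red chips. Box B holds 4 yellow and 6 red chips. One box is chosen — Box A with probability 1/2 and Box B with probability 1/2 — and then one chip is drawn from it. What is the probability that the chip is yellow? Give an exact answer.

9/20

From Box A: P(yellow) = 4/8.
From Box B: P(yellow) = 4/10.
Total probability = (1/2)(4/8) + (1/2)(4/10) = 9/20.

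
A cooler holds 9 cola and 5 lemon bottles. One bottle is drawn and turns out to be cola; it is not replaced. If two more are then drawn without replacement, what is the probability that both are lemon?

After the first draw, 5 of the remaining 13 bottles are lemon.
P = 5/13 × 4/12 = 20/156 = 5/39.

5/39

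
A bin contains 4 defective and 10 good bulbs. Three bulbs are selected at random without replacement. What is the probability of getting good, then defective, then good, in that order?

15/91

Chain rule:
P = 10/14 × 4/13 × 9/12 = 360/2184 = 15/91.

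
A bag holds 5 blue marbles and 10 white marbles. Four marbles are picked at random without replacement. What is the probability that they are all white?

P(all white) = 10/15 × 9/14 × 8/13 × 7/12 = 5040/32760 = 2/13.

2/13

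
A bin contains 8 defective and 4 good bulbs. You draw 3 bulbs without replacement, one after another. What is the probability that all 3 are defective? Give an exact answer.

14/55

P(every draw is defective) = 8/12 × 7/11 × 6/10 = 336/1320 = 14/55.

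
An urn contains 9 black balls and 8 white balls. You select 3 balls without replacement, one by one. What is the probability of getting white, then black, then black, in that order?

Multiply the probability of each draw given the previous ones:
P = 8/17 × 9/16 × 8/15 = 576/4080 = 12/85.

12/85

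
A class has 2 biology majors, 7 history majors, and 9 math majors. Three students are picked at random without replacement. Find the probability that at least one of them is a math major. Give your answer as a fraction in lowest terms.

61/68

P(no math majors) = 9/18 × 8/17 × 7/16 = 504/4896 = 7/68.
P(at least one) = 1 − 7/68 = 61/68.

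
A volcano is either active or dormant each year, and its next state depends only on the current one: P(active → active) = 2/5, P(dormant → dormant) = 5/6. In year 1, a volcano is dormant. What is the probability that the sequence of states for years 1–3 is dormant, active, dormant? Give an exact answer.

1/10

Year 1 is given. For each transition, use the conditional probability from the current state:
P(active | dormant) = 1/6; P(dormant | active) = 3/5.
P = 1/6 × 3/5 = 3/30 = 1/10.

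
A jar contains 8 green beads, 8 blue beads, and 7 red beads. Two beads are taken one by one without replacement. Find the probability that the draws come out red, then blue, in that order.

28/253

Chain rule:
P = 7/23 × 8/22 = 56/506 = 28/253.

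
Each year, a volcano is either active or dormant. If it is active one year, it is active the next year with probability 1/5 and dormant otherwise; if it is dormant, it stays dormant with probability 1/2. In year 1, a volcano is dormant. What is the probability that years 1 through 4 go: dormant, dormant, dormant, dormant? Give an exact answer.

1/8

Year 1 is given. For each transition, use the conditional probability from the current state:
P(dormant | dormant) = 1/2; P(dormant | dormant) = 1/2; P(dormant | dormant) = 1/2.
P = 1/2 × 1/2 × 1/2 = 1/8.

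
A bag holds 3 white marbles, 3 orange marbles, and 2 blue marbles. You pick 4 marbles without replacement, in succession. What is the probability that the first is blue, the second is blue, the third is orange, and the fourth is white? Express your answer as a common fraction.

Each draw changes the counts, so multiply the conditional probabilities along the sequence:
P = 2/8 × 1/7 × 3/6 × 3/5 = 18/1680 = 3/280.

3/280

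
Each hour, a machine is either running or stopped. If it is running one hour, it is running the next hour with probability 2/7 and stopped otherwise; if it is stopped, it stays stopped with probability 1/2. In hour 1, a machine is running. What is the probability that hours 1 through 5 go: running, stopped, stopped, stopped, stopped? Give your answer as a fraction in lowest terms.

5/56

Hour 1 is given. For each transition, use the conditional probability from the current state:
P(stopped | running) = 5/7; P(stopped | stopped) = 1/2; P(stopped | stopped) = 1/2; P(stopped | stopped) = 1/2.
P = 5/7 × 1/2 × 1/2 × 1/2 = 5/56.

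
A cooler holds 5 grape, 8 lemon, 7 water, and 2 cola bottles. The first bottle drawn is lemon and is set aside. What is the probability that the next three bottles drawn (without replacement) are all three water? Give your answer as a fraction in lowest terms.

1/38

After the first draw, 7 of the remaining 21 bottles are water.
P = 7/21 × 6/20 × 5/19 = 210/7980 = 1/38.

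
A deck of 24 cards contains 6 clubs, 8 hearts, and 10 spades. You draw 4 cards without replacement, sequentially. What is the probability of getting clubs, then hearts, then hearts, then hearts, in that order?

2/253

Chain rule:
P = 6/24 × 8/23 × 7/22 × 6/21 = 2016/255024 = 2/253.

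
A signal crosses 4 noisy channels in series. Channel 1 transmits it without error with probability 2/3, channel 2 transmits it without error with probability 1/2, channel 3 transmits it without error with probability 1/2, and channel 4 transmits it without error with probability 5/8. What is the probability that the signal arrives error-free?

Each stage is reached only if all earlier stages succeed, so
P = 2/3 × 1/2 × 1/2 × 5/8 = 10/96 = 5/48.

5/48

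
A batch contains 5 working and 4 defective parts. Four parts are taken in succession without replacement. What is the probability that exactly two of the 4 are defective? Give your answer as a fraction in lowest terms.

One ordering (defective drawn first) has probability 4/9 × 3/8 × 5/7 × 4/6 = 240/3024 = 5/63.
There are C(4,2) = 6 such orderings, each equally likely, so P = 6 × 5/63 = 10/21.

10/21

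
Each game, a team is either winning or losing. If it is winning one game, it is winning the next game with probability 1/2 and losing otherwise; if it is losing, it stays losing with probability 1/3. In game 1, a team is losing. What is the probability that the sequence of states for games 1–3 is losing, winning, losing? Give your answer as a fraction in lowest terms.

1/3

Game 1 is given. For each transition, use the conditional probability from the current state:
P(winning | losing) = 2/3; P(losing | winning) = 1/2.
P = 2/3 × 1/2 = 2/6 = 1/3.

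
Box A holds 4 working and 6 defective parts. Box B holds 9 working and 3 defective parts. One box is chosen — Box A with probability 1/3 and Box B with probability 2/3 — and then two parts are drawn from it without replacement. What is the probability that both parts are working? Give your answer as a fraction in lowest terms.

202/495

From Box A: P(both working) = (4/10)(3/9) = 2/15.
From Box B: P(both working) = (9/12)(8/11) = 6/11.
Total probability = (1/3)(2/15) + (2/3)(6/11) = 202/495.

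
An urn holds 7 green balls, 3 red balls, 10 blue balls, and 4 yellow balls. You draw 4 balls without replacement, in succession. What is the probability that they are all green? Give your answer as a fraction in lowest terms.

P(all green) = 7/24 × 6/23 × 5/22 × 4/21 = 840/255024 = 5/1518.

5/1518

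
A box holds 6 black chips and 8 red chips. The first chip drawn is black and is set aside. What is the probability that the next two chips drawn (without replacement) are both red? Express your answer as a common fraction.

With the first chip removed, 8 red remain out of 13.
P = 8/13 × 7/12 = 56/156 = 14/39.

14/39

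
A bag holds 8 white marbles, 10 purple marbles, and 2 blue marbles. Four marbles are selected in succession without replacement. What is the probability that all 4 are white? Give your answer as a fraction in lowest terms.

14/969

P(every draw is white) = 8/20 × 7/19 × 6/18 × 5/17 = 1680/116280 = 14/969.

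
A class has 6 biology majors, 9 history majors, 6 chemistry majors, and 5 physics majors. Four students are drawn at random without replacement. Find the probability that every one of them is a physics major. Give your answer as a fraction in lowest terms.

P(every draw is a physics major) = 5/26 × 4/25 × 3/24 × 2/23 = 120/358800 = 1/2990.

1/2990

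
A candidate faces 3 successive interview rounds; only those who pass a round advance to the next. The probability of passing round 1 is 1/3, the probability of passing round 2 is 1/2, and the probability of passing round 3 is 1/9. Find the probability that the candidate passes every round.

Each stage is reached only if all earlier stages succeed, so
P = 1/3 × 1/2 × 1/9 = 1/54.

1/54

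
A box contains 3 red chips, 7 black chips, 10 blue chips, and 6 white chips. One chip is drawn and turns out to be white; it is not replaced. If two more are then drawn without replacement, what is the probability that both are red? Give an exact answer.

With the first chip removed, 3 red remain out of 25.
P = 3/25 × 2/24 = 6/600 = 1/100.

1/100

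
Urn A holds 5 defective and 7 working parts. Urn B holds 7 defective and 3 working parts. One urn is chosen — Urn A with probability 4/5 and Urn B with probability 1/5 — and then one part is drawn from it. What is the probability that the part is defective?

From Urn A: P(defective) = 5/12.
From Urn B: P(defective) = 7/10.
Total probability = (4/5)(5/12) + (1/5)(7/10) = 71/150.

71/150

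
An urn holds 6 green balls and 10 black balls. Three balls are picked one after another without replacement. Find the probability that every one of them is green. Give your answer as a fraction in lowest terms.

1/28

P(every draw is green) = 6/16 × 5/15 × 4/14 = 120/3360 = 1/28.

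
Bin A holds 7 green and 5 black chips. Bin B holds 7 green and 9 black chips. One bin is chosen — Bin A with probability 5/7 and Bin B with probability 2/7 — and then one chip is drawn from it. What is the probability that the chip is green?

13/24

From Bin A: P(green) = 7/12.
From Bin B: P(green) = 7/16.
Total probability = (5/7)(7/12) + (2/7)(7/16) = 13/24.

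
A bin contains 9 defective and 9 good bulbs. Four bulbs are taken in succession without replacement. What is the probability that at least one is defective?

163/170

P(no defective) = 9/18 × 8/17 × 7/16 × 6/15 = 3024/73440 = 7/170.
P(at least one) = 1 − 7/170 = 163/170.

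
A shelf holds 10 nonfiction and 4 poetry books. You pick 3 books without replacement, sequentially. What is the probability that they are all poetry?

P(all poetry) = 4/14 × 3/13 × 2/12 = 24/2184 = 1/91.

1/91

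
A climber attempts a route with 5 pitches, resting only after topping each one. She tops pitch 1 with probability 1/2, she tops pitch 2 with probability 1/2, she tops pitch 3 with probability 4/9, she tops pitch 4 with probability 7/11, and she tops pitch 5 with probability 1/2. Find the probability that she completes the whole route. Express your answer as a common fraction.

Each stage is reached only if all earlier stages succeed, so
P = 1/2 × 1/2 × 4/9 × 7/11 × 1/2 = 28/792 = 7/198.

7/198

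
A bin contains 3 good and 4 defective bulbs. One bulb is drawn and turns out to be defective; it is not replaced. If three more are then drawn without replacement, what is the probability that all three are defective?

With the first bulb removed, 3 defective remain out of 6.
P = 3/6 × 2/5 × 1/4 = 6/120 = 1/20.

1/20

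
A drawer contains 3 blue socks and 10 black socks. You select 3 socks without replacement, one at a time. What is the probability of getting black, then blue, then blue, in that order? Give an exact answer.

5/143

Chain rule:
P = 10/13 × 3/12 × 2/11 = 60/1716 = 5/143.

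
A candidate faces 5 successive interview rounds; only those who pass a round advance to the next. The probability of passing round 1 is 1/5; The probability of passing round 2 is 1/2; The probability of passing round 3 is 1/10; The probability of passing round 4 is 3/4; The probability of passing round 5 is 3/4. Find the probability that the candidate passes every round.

9/1600

The events are sequential, so multiply the conditional probabilities:
P = 1/5 × 1/2 × 1/10 × 3/4 × 3/4 = 9/1600.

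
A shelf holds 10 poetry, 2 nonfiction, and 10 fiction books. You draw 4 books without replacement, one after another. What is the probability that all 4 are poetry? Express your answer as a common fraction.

6/209

P = 10/22 × 9/21 × 8/20 × 7/19 = 5040/175560 = 6/209.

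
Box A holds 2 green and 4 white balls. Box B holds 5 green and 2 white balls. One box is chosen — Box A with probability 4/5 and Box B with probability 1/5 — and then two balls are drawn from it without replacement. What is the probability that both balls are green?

26/175

From Box A: P(both green) = (2/6)(1/5) = 1/15.
From Box B: P(both green) = (5/7)(4/6) = 10/21.
Total probability = (4/5)(1/15) + (1/5)(10/21) = 26/175.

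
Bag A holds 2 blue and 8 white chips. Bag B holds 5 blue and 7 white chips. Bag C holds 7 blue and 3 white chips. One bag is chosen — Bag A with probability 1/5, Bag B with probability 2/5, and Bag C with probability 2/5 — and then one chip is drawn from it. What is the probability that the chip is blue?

73/150

From Bag A: P(blue) = 2/10.
From Bag B: P(blue) = 5/12.
From Bag C: P(blue) = 7/10.
Total probability = (1/5)(2/10) + (2/5)(5/12) + (2/5)(7/10) = 73/150.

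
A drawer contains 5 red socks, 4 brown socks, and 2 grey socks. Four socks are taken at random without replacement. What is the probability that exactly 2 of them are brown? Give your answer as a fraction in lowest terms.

21/55

One ordering (brown drawn first) has probability 4/11 × 3/10 × 7/9 × 6/8 = 504/7920 = 7/110.
There are C(4,2) = 6 such orderings, each equally likely, so P = 6 × 7/110 = 21/55.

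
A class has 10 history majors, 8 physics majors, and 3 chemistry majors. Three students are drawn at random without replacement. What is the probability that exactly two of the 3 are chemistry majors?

27/665

One ordering (chemistry majors drawn first) has probability 3/21 × 2/20 × 18/19 = 108/7980 = 9/665.
There are C(3,2) = 3 such orderings, each equally likely, so P = 3 × 9/665 = 27/665.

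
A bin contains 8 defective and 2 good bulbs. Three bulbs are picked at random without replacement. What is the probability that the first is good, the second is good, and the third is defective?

1/45

Each draw changes the counts, so multiply the conditional probabilities along the sequence:
P = 2/10 × 1/9 × 8/8 = 16/720 = 1/45.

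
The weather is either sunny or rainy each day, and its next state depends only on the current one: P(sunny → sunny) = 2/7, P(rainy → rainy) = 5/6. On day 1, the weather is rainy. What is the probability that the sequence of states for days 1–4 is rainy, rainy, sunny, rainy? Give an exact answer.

25/252

Day 1 is given. For each transition, use the conditional probability from the current state:
P(rainy | rainy) = 5/6; P(sunny | rainy) = 1/6; P(rainy | sunny) = 5/7.
P = 5/6 × 1/6 × 5/7 = 25/252.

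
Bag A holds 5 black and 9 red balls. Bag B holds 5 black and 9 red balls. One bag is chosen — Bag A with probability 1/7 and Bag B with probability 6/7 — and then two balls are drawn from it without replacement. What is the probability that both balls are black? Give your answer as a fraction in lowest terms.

10/91

From Bag A: P(both black) = (5/14)(4/13) = 10/91.
From Bag B: P(both black) = (5/14)(4/13) = 10/91.
Total probability = (1/7)(10/91) + (6/7)(10/91) = 10/91.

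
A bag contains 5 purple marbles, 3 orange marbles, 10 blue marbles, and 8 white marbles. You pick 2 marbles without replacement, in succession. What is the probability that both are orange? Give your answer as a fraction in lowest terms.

P = 3/26 × 2/25 = 6/650 = 3/325.

3/325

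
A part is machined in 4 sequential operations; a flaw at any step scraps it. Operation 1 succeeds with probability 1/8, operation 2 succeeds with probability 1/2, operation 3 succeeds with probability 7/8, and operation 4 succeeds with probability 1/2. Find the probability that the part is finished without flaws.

Each stage is reached only if all earlier stages succeed, so
P = 1/8 × 1/2 × 7/8 × 1/2 = 7/256.

7/256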